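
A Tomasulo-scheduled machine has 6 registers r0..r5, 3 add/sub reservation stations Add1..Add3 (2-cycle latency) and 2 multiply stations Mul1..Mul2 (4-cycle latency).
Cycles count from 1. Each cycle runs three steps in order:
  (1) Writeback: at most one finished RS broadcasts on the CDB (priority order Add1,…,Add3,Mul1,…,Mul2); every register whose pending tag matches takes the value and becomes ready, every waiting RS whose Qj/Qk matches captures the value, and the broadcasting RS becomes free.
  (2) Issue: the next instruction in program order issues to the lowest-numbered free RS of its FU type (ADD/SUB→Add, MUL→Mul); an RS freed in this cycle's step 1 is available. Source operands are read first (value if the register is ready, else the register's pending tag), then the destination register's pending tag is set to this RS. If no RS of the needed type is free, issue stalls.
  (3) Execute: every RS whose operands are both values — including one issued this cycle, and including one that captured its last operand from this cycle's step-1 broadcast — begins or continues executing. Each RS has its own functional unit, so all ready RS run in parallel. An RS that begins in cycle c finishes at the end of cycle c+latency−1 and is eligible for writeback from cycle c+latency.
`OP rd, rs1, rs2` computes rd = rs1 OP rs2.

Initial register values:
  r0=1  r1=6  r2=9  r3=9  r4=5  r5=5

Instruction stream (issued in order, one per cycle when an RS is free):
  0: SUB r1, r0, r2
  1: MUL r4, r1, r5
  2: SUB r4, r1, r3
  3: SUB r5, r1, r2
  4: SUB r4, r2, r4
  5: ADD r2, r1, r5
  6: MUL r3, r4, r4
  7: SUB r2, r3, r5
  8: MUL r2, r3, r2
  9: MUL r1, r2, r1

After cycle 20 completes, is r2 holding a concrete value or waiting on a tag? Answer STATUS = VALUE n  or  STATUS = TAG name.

STATUS = VALUE 468468

c1: issue SUB r1<-Add1 | r0:1,r1:Add1,r2:9,r3:9,r4:5,r5:5
c2: issue MUL r4<-Mul1 | r0:1,r1:Add1,r2:9,r3:9,r4:Mul1,r5:5
c3: CDB Add1=-8; issue SUB r4<-Add1 | r0:1,r1:-8,r2:9,r3:9,r4:Add1,r5:5
c4: issue SUB r5<-Add2 | r0:1,r1:-8,r2:9,r3:9,r4:Add1,r5:Add2
c5: CDB Add1=-17; issue SUB r4<-Add1 | r0:1,r1:-8,r2:9,r3:9,r4:Add1,r5:Add2
c6: CDB Add2=-17; issue ADD r2<-Add2 | r0:1,r1:-8,r2:Add2,r3:9,r4:Add1,r5:-17
c7: CDB Add1=26; issue MUL r3<-Mul2 | r0:1,r1:-8,r2:Add2,r3:Mul2,r4:26,r5:-17
c8: CDB Add2=-25; issue SUB r2<-Add1 | r0:1,r1:-8,r2:Add1,r3:Mul2,r4:26,r5:-17
c9: CDB Mul1=-40; issue MUL r2<-Mul1 | r0:1,r1:-8,r2:Mul1,r3:Mul2,r4:26,r5:-17
c10: stall | r0:1,r1:-8,r2:Mul1,r3:Mul2,r4:26,r5:-17
c11: CDB Mul2=676; issue MUL r1<-Mul2 | r0:1,r1:Mul2,r2:Mul1,r3:676,r4:26,r5:-17
c12: - | r0:1,r1:Mul2,r2:Mul1,r3:676,r4:26,r5:-17
c13: CDB Add1=693 | r0:1,r1:Mul2,r2:Mul1,r3:676,r4:26,r5:-17
c14: - | r0:1,r1:Mul2,r2:Mul1,r3:676,r4:26,r5:-17
c15: - | r0:1,r1:Mul2,r2:Mul1,r3:676,r4:26,r5:-17
c16: - | r0:1,r1:Mul2,r2:Mul1,r3:676,r4:26,r5:-17
c17: CDB Mul1=468468 | r0:1,r1:Mul2,r2:468468,r3:676,r4:26,r5:-17
c18: - | r0:1,r1:Mul2,r2:468468,r3:676,r4:26,r5:-17
c19: - | r0:1,r1:Mul2,r2:468468,r3:676,r4:26,r5:-17
c20: - | r0:1,r1:Mul2,r2:468468,r3:676,r4:26,r5:-17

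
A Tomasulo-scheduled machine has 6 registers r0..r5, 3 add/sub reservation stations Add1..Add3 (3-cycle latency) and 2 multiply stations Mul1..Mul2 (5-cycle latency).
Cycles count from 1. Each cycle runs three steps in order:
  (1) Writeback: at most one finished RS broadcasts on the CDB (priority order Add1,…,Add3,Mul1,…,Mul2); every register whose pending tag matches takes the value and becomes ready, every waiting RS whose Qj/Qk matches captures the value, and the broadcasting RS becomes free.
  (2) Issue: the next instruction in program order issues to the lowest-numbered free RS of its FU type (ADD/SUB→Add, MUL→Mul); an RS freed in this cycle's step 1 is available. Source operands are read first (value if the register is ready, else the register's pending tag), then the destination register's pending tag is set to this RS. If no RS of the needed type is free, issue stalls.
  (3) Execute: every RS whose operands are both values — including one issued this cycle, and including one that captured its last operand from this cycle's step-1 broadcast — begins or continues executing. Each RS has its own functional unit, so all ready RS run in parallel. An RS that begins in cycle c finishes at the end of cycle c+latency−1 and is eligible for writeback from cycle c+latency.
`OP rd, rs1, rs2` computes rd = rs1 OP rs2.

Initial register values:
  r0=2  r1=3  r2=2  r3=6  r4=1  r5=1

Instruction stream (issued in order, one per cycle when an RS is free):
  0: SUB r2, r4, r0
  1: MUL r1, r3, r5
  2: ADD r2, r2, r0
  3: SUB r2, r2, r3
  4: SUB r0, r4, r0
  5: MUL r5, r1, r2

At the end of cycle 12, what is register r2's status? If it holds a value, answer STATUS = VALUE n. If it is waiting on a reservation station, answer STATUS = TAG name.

  c1: issue SUB r2<-Add1  regs: r0:2,r1:3,r2:Add1,r3:6,r4:1,r5:1
  c2: issue MUL r1<-Mul1  regs: r0:2,r1:Mul1,r2:Add1,r3:6,r4:1,r5:1
  c3: issue ADD r2<-Add2  regs: r0:2,r1:Mul1,r2:Add2,r3:6,r4:1,r5:1
  c4: CDB Add1=-1; issue SUB r2<-Add1  regs: r0:2,r1:Mul1,r2:Add1,r3:6,r4:1,r5:1
  c5: issue SUB r0<-Add3  regs: r0:Add3,r1:Mul1,r2:Add1,r3:6,r4:1,r5:1
  c6: issue MUL r5<-Mul2  regs: r0:Add3,r1:Mul1,r2:Add1,r3:6,r4:1,r5:Mul2
  c7: CDB Add2=1  regs: r0:Add3,r1:Mul1,r2:Add1,r3:6,r4:1,r5:Mul2
  c8: CDB Add3=-1  regs: r0:-1,r1:Mul1,r2:Add1,r3:6,r4:1,r5:Mul2
  c9: CDB Mul1=6  regs: r0:-1,r1:6,r2:Add1,r3:6,r4:1,r5:Mul2
  c10: CDB Add1=-5  regs: r0:-1,r1:6,r2:-5,r3:6,r4:1,r5:Mul2
  c11: -  regs: r0:-1,r1:6,r2:-5,r3:6,r4:1,r5:Mul2
  c12: -  regs: r0:-1,r1:6,r2:-5,r3:6,r4:1,r5:Mul2

STATUS = VALUE -5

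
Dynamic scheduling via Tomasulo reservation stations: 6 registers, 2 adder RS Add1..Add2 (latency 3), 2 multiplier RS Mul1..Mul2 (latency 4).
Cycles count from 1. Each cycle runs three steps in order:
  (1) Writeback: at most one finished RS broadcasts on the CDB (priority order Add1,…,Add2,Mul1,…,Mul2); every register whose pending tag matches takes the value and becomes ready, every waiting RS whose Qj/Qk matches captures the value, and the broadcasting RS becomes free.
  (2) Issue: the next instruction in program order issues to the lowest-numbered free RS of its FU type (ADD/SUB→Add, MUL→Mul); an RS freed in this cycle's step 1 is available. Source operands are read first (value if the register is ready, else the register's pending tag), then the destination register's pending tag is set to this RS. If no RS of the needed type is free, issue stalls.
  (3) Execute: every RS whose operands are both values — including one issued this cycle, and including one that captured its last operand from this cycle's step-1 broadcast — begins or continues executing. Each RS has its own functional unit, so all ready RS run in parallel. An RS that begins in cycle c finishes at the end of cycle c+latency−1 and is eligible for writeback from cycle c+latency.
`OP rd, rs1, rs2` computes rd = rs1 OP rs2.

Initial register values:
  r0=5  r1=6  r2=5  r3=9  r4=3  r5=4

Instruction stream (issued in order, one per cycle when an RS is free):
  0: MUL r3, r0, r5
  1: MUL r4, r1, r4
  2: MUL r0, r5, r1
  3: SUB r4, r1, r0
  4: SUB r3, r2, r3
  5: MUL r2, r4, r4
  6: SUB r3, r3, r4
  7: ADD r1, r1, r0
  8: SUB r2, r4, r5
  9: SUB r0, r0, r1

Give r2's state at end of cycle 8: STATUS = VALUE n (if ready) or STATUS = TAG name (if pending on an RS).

c1: issue MUL r3<-Mul1 | r0:5,r1:6,r2:5,r3:Mul1,r4:3,r5:4
c2: issue MUL r4<-Mul2 | r0:5,r1:6,r2:5,r3:Mul1,r4:Mul2,r5:4
c3: stall | r0:5,r1:6,r2:5,r3:Mul1,r4:Mul2,r5:4
c4: stall | r0:5,r1:6,r2:5,r3:Mul1,r4:Mul2,r5:4
c5: CDB Mul1=20; issue MUL r0<-Mul1 | r0:Mul1,r1:6,r2:5,r3:20,r4:Mul2,r5:4
c6: CDB Mul2=18; issue SUB r4<-Add1 | r0:Mul1,r1:6,r2:5,r3:20,r4:Add1,r5:4
c7: issue SUB r3<-Add2 | r0:Mul1,r1:6,r2:5,r3:Add2,r4:Add1,r5:4
c8: issue MUL r2<-Mul2 | r0:Mul1,r1:6,r2:Mul2,r3:Add2,r4:Add1,r5:4

STATUS = TAG Mul2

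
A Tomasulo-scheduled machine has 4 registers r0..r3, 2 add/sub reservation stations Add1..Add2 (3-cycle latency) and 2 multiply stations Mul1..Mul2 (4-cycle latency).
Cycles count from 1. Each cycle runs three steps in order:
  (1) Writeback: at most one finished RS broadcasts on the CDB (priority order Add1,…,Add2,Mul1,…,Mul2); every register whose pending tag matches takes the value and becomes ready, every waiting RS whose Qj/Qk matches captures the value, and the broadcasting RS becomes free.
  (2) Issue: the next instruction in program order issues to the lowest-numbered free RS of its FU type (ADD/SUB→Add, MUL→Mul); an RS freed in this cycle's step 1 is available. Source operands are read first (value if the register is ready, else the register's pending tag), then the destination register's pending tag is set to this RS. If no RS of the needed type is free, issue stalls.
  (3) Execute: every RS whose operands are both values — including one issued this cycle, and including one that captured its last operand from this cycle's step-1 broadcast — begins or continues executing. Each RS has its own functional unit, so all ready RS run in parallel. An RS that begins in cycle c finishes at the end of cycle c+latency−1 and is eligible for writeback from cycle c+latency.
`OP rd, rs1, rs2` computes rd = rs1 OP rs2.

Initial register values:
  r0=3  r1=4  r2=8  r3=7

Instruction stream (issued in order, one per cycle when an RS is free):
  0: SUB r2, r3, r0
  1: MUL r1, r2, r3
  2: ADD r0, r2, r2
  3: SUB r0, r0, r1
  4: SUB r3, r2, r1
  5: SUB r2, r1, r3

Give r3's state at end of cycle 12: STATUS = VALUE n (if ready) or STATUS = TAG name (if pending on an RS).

cycle 1: issue SUB r2<-Add1 // r0:3,r1:4,r2:Add1,r3:7
cycle 2: issue MUL r1<-Mul1 // r0:3,r1:Mul1,r2:Add1,r3:7
cycle 3: issue ADD r0<-Add2 // r0:Add2,r1:Mul1,r2:Add1,r3:7
cycle 4: CDB Add1=4; issue SUB r0<-Add1 // r0:Add1,r1:Mul1,r2:4,r3:7
cycle 5: stall // r0:Add1,r1:Mul1,r2:4,r3:7
cycle 6: stall // r0:Add1,r1:Mul1,r2:4,r3:7
cycle 7: CDB Add2=8; issue SUB r3<-Add2 // r0:Add1,r1:Mul1,r2:4,r3:Add2
cycle 8: CDB Mul1=28; stall // r0:Add1,r1:28,r2:4,r3:Add2
cycle 9: stall // r0:Add1,r1:28,r2:4,r3:Add2
cycle 10: stall // r0:Add1,r1:28,r2:4,r3:Add2
cycle 11: CDB Add1=-20; issue SUB r2<-Add1 // r0:-20,r1:28,r2:Add1,r3:Add2
cycle 12: CDB Add2=-24 // r0:-20,r1:28,r2:Add1,r3:-24

STATUS = VALUE -24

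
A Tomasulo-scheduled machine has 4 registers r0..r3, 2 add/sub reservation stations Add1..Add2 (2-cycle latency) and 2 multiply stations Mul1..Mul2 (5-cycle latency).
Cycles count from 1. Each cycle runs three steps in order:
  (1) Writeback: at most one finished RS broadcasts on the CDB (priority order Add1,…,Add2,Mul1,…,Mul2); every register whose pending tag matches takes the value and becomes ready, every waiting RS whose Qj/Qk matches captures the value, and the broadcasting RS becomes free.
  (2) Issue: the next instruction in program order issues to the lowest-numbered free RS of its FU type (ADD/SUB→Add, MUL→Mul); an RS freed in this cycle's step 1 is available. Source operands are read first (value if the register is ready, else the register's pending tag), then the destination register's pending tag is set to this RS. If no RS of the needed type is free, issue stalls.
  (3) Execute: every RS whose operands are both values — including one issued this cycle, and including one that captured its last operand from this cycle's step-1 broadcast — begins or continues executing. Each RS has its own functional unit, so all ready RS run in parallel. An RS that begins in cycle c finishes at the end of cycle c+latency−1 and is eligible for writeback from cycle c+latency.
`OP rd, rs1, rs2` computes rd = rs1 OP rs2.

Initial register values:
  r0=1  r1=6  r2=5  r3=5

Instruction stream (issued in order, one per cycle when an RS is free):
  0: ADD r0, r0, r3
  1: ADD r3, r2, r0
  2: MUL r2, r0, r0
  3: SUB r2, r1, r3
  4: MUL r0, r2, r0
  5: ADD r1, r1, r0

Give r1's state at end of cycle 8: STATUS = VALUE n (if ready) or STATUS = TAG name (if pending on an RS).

STATUS = TAG Add2

c1: issue ADD r0<-Add1 | r0:Add1,r1:6,r2:5,r3:5
c2: issue ADD r3<-Add2 | r0:Add1,r1:6,r2:5,r3:Add2
c3: CDB Add1=6; issue MUL r2<-Mul1 | r0:6,r1:6,r2:Mul1,r3:Add2
c4: issue SUB r2<-Add1 | r0:6,r1:6,r2:Add1,r3:Add2
c5: CDB Add2=11; issue MUL r0<-Mul2 | r0:Mul2,r1:6,r2:Add1,r3:11
c6: issue ADD r1<-Add2 | r0:Mul2,r1:Add2,r2:Add1,r3:11
c7: CDB Add1=-5 | r0:Mul2,r1:Add2,r2:-5,r3:11
c8: CDB Mul1=36 | r0:Mul2,r1:Add2,r2:-5,r3:11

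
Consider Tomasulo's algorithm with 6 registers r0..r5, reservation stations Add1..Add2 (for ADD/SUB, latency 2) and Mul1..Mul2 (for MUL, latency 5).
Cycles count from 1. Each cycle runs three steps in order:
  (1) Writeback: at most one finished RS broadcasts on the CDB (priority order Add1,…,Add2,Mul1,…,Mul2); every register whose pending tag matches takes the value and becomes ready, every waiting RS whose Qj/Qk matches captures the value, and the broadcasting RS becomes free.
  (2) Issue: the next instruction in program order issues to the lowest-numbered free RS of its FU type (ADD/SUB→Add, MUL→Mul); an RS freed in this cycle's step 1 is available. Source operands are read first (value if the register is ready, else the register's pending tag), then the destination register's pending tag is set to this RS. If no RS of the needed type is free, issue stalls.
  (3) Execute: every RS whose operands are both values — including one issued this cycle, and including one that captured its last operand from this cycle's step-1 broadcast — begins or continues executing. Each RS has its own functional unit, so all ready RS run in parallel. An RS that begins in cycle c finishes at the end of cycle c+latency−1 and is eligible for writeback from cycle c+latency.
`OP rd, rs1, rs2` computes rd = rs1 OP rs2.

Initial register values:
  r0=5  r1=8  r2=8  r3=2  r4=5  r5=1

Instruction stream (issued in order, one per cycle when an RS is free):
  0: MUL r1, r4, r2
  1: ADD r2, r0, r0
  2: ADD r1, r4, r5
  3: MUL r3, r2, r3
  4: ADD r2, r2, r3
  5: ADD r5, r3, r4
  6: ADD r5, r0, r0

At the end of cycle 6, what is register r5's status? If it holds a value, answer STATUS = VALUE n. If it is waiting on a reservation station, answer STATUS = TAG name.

STATUS = TAG Add2

c1: issue MUL r1<-Mul1 | r0:5,r1:Mul1,r2:8,r3:2,r4:5,r5:1
c2: issue ADD r2<-Add1 | r0:5,r1:Mul1,r2:Add1,r3:2,r4:5,r5:1
c3: issue ADD r1<-Add2 | r0:5,r1:Add2,r2:Add1,r3:2,r4:5,r5:1
c4: CDB Add1=10; issue MUL r3<-Mul2 | r0:5,r1:Add2,r2:10,r3:Mul2,r4:5,r5:1
c5: CDB Add2=6; issue ADD r2<-Add1 | r0:5,r1:6,r2:Add1,r3:Mul2,r4:5,r5:1
c6: CDB Mul1=40; issue ADD r5<-Add2 | r0:5,r1:6,r2:Add1,r3:Mul2,r4:5,r5:Add2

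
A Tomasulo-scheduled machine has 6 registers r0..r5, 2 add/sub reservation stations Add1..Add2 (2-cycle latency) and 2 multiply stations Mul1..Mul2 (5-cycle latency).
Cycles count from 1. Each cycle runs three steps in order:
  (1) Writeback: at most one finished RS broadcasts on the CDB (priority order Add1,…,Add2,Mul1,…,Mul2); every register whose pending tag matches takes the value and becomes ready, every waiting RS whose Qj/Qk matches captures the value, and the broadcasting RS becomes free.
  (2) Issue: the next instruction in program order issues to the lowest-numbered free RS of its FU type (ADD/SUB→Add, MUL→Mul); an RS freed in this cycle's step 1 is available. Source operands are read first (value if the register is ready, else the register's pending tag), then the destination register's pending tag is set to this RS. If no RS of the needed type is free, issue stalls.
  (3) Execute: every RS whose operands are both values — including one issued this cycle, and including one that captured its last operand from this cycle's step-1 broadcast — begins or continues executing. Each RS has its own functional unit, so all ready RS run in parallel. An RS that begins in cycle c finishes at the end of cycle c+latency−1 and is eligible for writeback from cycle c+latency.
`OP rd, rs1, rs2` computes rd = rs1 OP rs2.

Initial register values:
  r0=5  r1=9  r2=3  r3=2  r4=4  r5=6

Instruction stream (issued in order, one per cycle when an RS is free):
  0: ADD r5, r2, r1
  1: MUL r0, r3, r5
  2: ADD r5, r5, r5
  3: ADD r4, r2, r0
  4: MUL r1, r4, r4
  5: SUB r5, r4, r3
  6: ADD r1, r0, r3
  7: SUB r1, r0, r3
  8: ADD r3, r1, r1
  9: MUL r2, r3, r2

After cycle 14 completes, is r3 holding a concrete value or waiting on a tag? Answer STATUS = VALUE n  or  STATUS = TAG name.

STATUS = TAG Add2

cycle 1: issue ADD r5<-Add1 // r0:5,r1:9,r2:3,r3:2,r4:4,r5:Add1
cycle 2: issue MUL r0<-Mul1 // r0:Mul1,r1:9,r2:3,r3:2,r4:4,r5:Add1
cycle 3: CDB Add1=12; issue ADD r5<-Add1 // r0:Mul1,r1:9,r2:3,r3:2,r4:4,r5:Add1
cycle 4: issue ADD r4<-Add2 // r0:Mul1,r1:9,r2:3,r3:2,r4:Add2,r5:Add1
cycle 5: CDB Add1=24; issue MUL r1<-Mul2 // r0:Mul1,r1:Mul2,r2:3,r3:2,r4:Add2,r5:24
cycle 6: issue SUB r5<-Add1 // r0:Mul1,r1:Mul2,r2:3,r3:2,r4:Add2,r5:Add1
cycle 7: stall // r0:Mul1,r1:Mul2,r2:3,r3:2,r4:Add2,r5:Add1
cycle 8: CDB Mul1=24; stall // r0:24,r1:Mul2,r2:3,r3:2,r4:Add2,r5:Add1
cycle 9: stall // r0:24,r1:Mul2,r2:3,r3:2,r4:Add2,r5:Add1
cycle 10: CDB Add2=27; issue ADD r1<-Add2 // r0:24,r1:Add2,r2:3,r3:2,r4:27,r5:Add1
cycle 11: stall // r0:24,r1:Add2,r2:3,r3:2,r4:27,r5:Add1
cycle 12: CDB Add1=25; issue SUB r1<-Add1 // r0:24,r1:Add1,r2:3,r3:2,r4:27,r5:25
cycle 13: CDB Add2=26; issue ADD r3<-Add2 // r0:24,r1:Add1,r2:3,r3:Add2,r4:27,r5:25
cycle 14: CDB Add1=22; issue MUL r2<-Mul1 // r0:24,r1:22,r2:Mul1,r3:Add2,r4:27,r5:25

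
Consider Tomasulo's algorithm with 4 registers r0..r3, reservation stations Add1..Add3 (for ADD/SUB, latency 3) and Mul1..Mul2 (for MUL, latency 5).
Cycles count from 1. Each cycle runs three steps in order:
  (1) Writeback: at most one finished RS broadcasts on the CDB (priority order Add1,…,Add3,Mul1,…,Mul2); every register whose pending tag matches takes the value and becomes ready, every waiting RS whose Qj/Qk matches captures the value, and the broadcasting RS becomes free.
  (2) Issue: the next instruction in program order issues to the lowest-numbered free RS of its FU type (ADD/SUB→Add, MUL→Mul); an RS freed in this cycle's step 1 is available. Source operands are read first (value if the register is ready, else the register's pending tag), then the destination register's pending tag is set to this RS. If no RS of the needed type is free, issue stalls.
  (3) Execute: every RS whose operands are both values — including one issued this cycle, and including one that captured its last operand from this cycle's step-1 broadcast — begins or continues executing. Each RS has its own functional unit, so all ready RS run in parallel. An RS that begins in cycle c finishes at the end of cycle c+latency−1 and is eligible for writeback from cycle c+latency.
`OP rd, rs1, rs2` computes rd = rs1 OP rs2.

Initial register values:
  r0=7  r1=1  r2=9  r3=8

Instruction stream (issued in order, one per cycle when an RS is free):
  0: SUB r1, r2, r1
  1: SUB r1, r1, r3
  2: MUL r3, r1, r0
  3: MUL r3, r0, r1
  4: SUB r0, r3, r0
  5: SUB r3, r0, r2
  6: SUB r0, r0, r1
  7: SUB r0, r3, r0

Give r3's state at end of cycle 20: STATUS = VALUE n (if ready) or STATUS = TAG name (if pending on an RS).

STATUS = VALUE -16

c1: issue SUB r1<-Add1 | r0:7,r1:Add1,r2:9,r3:8
c2: issue SUB r1<-Add2 | r0:7,r1:Add2,r2:9,r3:8
c3: issue MUL r3<-Mul1 | r0:7,r1:Add2,r2:9,r3:Mul1
c4: CDB Add1=8; issue MUL r3<-Mul2 | r0:7,r1:Add2,r2:9,r3:Mul2
c5: issue SUB r0<-Add1 | r0:Add1,r1:Add2,r2:9,r3:Mul2
c6: issue SUB r3<-Add3 | r0:Add1,r1:Add2,r2:9,r3:Add3
c7: CDB Add2=0; issue SUB r0<-Add2 | r0:Add2,r1:0,r2:9,r3:Add3
c8: stall | r0:Add2,r1:0,r2:9,r3:Add3
c9: stall | r0:Add2,r1:0,r2:9,r3:Add3
c10: stall | r0:Add2,r1:0,r2:9,r3:Add3
c11: stall | r0:Add2,r1:0,r2:9,r3:Add3
c12: CDB Mul1=0; stall | r0:Add2,r1:0,r2:9,r3:Add3
c13: CDB Mul2=0; stall | r0:Add2,r1:0,r2:9,r3:Add3
c14: stall | r0:Add2,r1:0,r2:9,r3:Add3
c15: stall | r0:Add2,r1:0,r2:9,r3:Add3
c16: CDB Add1=-7; issue SUB r0<-Add1 | r0:Add1,r1:0,r2:9,r3:Add3
c17: - | r0:Add1,r1:0,r2:9,r3:Add3
c18: - | r0:Add1,r1:0,r2:9,r3:Add3
c19: CDB Add2=-7 | r0:Add1,r1:0,r2:9,r3:Add3
c20: CDB Add3=-16 | r0:Add1,r1:0,r2:9,r3:-16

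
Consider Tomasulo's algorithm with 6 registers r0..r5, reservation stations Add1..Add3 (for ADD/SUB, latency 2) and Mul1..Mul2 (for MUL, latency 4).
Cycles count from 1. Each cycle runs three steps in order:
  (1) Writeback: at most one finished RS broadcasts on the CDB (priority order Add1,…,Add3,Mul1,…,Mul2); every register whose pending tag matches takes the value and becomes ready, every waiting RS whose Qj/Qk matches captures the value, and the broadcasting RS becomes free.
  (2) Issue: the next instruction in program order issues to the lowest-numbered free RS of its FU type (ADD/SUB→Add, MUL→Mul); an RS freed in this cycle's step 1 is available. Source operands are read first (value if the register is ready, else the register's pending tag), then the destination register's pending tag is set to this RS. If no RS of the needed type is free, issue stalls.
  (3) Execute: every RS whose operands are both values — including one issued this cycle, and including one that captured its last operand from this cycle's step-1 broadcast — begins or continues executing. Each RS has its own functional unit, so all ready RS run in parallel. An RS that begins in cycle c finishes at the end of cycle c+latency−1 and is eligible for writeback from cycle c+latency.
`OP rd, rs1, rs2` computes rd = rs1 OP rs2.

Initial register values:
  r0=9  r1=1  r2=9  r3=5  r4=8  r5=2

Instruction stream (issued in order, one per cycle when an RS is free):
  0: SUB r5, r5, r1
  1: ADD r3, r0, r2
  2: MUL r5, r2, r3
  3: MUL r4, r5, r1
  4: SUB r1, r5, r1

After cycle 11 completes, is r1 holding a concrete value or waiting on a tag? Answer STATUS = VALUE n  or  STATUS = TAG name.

STATUS = VALUE 161

c1: issue SUB r5<-Add1 | r0:9,r1:1,r2:9,r3:5,r4:8,r5:Add1
c2: issue ADD r3<-Add2 | r0:9,r1:1,r2:9,r3:Add2,r4:8,r5:Add1
c3: CDB Add1=1; issue MUL r5<-Mul1 | r0:9,r1:1,r2:9,r3:Add2,r4:8,r5:Mul1
c4: CDB Add2=18; issue MUL r4<-Mul2 | r0:9,r1:1,r2:9,r3:18,r4:Mul2,r5:Mul1
c5: issue SUB r1<-Add1 | r0:9,r1:Add1,r2:9,r3:18,r4:Mul2,r5:Mul1
c6: - | r0:9,r1:Add1,r2:9,r3:18,r4:Mul2,r5:Mul1
c7: - | r0:9,r1:Add1,r2:9,r3:18,r4:Mul2,r5:Mul1
c8: CDB Mul1=162 | r0:9,r1:Add1,r2:9,r3:18,r4:Mul2,r5:162
c9: - | r0:9,r1:Add1,r2:9,r3:18,r4:Mul2,r5:162
c10: CDB Add1=161 | r0:9,r1:161,r2:9,r3:18,r4:Mul2,r5:162
c11: - | r0:9,r1:161,r2:9,r3:18,r4:Mul2,r5:162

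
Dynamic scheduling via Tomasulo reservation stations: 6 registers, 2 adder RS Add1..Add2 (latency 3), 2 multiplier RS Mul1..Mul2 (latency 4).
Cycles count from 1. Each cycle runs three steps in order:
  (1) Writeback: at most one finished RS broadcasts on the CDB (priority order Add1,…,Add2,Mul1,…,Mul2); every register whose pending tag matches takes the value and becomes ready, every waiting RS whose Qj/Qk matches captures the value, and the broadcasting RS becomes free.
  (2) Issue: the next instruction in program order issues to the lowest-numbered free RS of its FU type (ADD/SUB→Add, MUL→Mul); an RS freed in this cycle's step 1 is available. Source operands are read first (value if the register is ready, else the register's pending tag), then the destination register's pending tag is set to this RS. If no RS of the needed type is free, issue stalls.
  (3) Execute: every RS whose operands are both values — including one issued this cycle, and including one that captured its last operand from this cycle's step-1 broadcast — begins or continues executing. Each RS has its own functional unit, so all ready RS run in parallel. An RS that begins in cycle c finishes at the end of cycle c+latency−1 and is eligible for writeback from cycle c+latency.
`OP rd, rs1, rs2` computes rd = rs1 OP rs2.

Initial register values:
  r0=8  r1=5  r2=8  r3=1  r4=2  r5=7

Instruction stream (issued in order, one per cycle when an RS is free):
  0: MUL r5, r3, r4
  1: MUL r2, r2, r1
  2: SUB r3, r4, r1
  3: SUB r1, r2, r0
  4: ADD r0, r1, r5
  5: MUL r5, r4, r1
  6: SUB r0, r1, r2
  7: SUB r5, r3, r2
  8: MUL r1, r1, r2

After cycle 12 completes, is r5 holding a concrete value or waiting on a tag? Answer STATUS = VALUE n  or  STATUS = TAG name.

c1: issue MUL r5<-Mul1 | r0:8,r1:5,r2:8,r3:1,r4:2,r5:Mul1
c2: issue MUL r2<-Mul2 | r0:8,r1:5,r2:Mul2,r3:1,r4:2,r5:Mul1
c3: issue SUB r3<-Add1 | r0:8,r1:5,r2:Mul2,r3:Add1,r4:2,r5:Mul1
c4: issue SUB r1<-Add2 | r0:8,r1:Add2,r2:Mul2,r3:Add1,r4:2,r5:Mul1
c5: CDB Mul1=2; stall | r0:8,r1:Add2,r2:Mul2,r3:Add1,r4:2,r5:2
c6: CDB Add1=-3; issue ADD r0<-Add1 | r0:Add1,r1:Add2,r2:Mul2,r3:-3,r4:2,r5:2
c7: CDB Mul2=40; issue MUL r5<-Mul1 | r0:Add1,r1:Add2,r2:40,r3:-3,r4:2,r5:Mul1
c8: stall | r0:Add1,r1:Add2,r2:40,r3:-3,r4:2,r5:Mul1
c9: stall | r0:Add1,r1:Add2,r2:40,r3:-3,r4:2,r5:Mul1
c10: CDB Add2=32; issue SUB r0<-Add2 | r0:Add2,r1:32,r2:40,r3:-3,r4:2,r5:Mul1
c11: stall | r0:Add2,r1:32,r2:40,r3:-3,r4:2,r5:Mul1
c12: stall | r0:Add2,r1:32,r2:40,r3:-3,r4:2,r5:Mul1

STATUS = TAG Mul1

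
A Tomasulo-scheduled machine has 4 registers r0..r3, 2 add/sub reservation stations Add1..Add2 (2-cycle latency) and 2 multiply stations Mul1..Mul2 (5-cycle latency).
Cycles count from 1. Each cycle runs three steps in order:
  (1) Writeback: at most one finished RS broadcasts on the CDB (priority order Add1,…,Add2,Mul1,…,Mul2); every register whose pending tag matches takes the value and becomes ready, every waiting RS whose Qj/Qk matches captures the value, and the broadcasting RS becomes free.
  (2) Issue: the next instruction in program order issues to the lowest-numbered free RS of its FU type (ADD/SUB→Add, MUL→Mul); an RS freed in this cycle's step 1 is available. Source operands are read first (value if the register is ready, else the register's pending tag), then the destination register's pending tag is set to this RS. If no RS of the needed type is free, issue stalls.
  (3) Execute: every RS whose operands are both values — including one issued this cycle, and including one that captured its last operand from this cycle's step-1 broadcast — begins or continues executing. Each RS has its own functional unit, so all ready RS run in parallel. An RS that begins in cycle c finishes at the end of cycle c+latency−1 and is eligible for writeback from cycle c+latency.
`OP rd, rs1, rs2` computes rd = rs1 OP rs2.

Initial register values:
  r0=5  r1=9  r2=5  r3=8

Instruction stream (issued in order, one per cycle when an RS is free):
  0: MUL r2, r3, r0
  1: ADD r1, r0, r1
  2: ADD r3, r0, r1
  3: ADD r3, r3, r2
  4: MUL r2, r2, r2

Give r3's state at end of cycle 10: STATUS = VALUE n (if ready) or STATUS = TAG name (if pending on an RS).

c1: issue MUL r2<-Mul1 | r0:5,r1:9,r2:Mul1,r3:8
c2: issue ADD r1<-Add1 | r0:5,r1:Add1,r2:Mul1,r3:8
c3: issue ADD r3<-Add2 | r0:5,r1:Add1,r2:Mul1,r3:Add2
c4: CDB Add1=14; issue ADD r3<-Add1 | r0:5,r1:14,r2:Mul1,r3:Add1
c5: issue MUL r2<-Mul2 | r0:5,r1:14,r2:Mul2,r3:Add1
c6: CDB Add2=19 | r0:5,r1:14,r2:Mul2,r3:Add1
c7: CDB Mul1=40 | r0:5,r1:14,r2:Mul2,r3:Add1
c8: - | r0:5,r1:14,r2:Mul2,r3:Add1
c9: CDB Add1=59 | r0:5,r1:14,r2:Mul2,r3:59
c10: - | r0:5,r1:14,r2:Mul2,r3:59

STATUS = VALUE 59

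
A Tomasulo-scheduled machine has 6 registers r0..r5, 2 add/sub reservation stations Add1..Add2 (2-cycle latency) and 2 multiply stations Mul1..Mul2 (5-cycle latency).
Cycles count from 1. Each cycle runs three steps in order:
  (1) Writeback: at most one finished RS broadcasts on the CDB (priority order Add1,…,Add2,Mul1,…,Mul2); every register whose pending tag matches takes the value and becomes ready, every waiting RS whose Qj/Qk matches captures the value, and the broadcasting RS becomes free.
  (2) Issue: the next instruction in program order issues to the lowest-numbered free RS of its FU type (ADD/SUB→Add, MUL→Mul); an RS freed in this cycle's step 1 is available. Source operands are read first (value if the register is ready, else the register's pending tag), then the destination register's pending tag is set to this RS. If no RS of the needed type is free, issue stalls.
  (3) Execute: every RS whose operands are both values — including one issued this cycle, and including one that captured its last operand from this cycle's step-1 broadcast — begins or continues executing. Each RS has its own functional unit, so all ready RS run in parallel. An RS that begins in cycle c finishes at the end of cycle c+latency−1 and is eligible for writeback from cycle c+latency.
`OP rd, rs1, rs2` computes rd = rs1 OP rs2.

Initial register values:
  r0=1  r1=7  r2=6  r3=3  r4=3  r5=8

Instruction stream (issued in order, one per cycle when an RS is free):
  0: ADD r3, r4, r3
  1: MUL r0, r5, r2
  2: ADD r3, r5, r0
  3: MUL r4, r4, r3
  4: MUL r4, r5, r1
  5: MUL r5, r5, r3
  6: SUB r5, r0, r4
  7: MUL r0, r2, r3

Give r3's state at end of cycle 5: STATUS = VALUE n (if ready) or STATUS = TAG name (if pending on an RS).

c1: issue ADD r3<-Add1 | r0:1,r1:7,r2:6,r3:Add1,r4:3,r5:8
c2: issue MUL r0<-Mul1 | r0:Mul1,r1:7,r2:6,r3:Add1,r4:3,r5:8
c3: CDB Add1=6; issue ADD r3<-Add1 | r0:Mul1,r1:7,r2:6,r3:Add1,r4:3,r5:8
c4: issue MUL r4<-Mul2 | r0:Mul1,r1:7,r2:6,r3:Add1,r4:Mul2,r5:8
c5: stall | r0:Mul1,r1:7,r2:6,r3:Add1,r4:Mul2,r5:8

STATUS = TAG Add1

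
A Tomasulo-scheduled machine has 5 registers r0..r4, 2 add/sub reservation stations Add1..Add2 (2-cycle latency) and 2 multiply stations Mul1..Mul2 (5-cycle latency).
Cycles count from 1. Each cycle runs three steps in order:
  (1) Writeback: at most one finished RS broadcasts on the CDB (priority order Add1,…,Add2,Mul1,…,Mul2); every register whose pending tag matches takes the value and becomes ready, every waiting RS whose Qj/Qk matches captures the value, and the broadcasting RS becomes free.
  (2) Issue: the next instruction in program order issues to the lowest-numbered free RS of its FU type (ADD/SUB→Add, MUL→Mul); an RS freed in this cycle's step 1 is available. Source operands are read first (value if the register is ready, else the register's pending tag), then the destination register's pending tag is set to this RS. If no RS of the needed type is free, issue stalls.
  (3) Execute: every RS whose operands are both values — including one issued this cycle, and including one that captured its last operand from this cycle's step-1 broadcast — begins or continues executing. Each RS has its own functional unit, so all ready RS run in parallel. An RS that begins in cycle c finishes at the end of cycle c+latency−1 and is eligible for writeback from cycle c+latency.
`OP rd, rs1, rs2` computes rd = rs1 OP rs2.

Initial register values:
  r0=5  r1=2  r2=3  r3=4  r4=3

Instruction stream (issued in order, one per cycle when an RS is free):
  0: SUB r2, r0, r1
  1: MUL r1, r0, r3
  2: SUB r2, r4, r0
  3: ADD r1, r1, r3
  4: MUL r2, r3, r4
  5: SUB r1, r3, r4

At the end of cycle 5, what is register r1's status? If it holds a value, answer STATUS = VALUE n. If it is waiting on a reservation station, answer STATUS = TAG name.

cycle 1: issue SUB r2<-Add1 // r0:5,r1:2,r2:Add1,r3:4,r4:3
cycle 2: issue MUL r1<-Mul1 // r0:5,r1:Mul1,r2:Add1,r3:4,r4:3
cycle 3: CDB Add1=3; issue SUB r2<-Add1 // r0:5,r1:Mul1,r2:Add1,r3:4,r4:3
cycle 4: issue ADD r1<-Add2 // r0:5,r1:Add2,r2:Add1,r3:4,r4:3
cycle 5: CDB Add1=-2; issue MUL r2<-Mul2 // r0:5,r1:Add2,r2:Mul2,r3:4,r4:3

STATUS = TAG Add2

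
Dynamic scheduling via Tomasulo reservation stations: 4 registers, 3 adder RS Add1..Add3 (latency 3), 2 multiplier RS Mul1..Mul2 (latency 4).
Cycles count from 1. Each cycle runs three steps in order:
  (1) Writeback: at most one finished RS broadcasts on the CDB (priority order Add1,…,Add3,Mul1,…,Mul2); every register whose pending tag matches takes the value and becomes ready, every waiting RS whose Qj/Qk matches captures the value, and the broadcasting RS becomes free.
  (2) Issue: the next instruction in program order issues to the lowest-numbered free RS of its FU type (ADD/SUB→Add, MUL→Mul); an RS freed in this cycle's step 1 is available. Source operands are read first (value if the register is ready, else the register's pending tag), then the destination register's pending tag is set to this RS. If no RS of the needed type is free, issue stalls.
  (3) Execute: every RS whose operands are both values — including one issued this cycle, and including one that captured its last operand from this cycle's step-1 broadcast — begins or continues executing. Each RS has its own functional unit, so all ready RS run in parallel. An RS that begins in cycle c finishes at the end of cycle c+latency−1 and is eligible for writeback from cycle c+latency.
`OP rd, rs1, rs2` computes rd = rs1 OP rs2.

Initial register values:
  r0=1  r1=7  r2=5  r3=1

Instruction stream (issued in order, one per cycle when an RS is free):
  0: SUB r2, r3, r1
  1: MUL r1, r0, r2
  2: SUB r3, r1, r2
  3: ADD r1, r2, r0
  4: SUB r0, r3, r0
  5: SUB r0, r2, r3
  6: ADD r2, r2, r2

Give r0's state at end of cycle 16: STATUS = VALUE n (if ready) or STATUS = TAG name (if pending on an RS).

STATUS = VALUE -6

c1: issue SUB r2<-Add1 | r0:1,r1:7,r2:Add1,r3:1
c2: issue MUL r1<-Mul1 | r0:1,r1:Mul1,r2:Add1,r3:1
c3: issue SUB r3<-Add2 | r0:1,r1:Mul1,r2:Add1,r3:Add2
c4: CDB Add1=-6; issue ADD r1<-Add1 | r0:1,r1:Add1,r2:-6,r3:Add2
c5: issue SUB r0<-Add3 | r0:Add3,r1:Add1,r2:-6,r3:Add2
c6: stall | r0:Add3,r1:Add1,r2:-6,r3:Add2
c7: CDB Add1=-5; issue SUB r0<-Add1 | r0:Add1,r1:-5,r2:-6,r3:Add2
c8: CDB Mul1=-6; stall | r0:Add1,r1:-5,r2:-6,r3:Add2
c9: stall | r0:Add1,r1:-5,r2:-6,r3:Add2
c10: stall | r0:Add1,r1:-5,r2:-6,r3:Add2
c11: CDB Add2=0; issue ADD r2<-Add2 | r0:Add1,r1:-5,r2:Add2,r3:0
c12: - | r0:Add1,r1:-5,r2:Add2,r3:0
c13: - | r0:Add1,r1:-5,r2:Add2,r3:0
c14: CDB Add1=-6 | r0:-6,r1:-5,r2:Add2,r3:0
c15: CDB Add2=-12 | r0:-6,r1:-5,r2:-12,r3:0
c16: CDB Add3=-1 | r0:-6,r1:-5,r2:-12,r3:0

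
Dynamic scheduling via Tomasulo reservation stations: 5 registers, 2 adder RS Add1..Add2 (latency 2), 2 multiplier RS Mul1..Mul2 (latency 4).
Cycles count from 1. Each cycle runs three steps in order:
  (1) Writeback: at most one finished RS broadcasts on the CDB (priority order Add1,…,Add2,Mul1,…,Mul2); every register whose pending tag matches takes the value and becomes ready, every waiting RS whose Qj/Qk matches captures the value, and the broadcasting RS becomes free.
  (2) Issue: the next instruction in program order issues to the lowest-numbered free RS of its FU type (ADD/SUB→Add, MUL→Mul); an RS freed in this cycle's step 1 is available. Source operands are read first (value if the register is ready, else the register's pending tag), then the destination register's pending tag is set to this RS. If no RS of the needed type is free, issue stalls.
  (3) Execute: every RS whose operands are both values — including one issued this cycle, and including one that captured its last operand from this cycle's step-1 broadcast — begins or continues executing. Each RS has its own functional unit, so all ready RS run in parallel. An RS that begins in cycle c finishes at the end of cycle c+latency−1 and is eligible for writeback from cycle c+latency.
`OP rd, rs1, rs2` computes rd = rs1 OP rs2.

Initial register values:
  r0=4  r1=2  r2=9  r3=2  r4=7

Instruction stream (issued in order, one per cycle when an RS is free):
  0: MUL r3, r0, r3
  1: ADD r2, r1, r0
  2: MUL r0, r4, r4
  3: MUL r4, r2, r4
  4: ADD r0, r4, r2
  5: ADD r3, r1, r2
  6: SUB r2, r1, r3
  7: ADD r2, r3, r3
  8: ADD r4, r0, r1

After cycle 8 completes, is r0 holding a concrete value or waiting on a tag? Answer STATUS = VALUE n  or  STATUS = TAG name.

c1: issue MUL r3<-Mul1 | r0:4,r1:2,r2:9,r3:Mul1,r4:7
c2: issue ADD r2<-Add1 | r0:4,r1:2,r2:Add1,r3:Mul1,r4:7
c3: issue MUL r0<-Mul2 | r0:Mul2,r1:2,r2:Add1,r3:Mul1,r4:7
c4: CDB Add1=6; stall | r0:Mul2,r1:2,r2:6,r3:Mul1,r4:7
c5: CDB Mul1=8; issue MUL r4<-Mul1 | r0:Mul2,r1:2,r2:6,r3:8,r4:Mul1
c6: issue ADD r0<-Add1 | r0:Add1,r1:2,r2:6,r3:8,r4:Mul1
c7: CDB Mul2=49; issue ADD r3<-Add2 | r0:Add1,r1:2,r2:6,r3:Add2,r4:Mul1
c8: stall | r0:Add1,r1:2,r2:6,r3:Add2,r4:Mul1

STATUS = TAG Add1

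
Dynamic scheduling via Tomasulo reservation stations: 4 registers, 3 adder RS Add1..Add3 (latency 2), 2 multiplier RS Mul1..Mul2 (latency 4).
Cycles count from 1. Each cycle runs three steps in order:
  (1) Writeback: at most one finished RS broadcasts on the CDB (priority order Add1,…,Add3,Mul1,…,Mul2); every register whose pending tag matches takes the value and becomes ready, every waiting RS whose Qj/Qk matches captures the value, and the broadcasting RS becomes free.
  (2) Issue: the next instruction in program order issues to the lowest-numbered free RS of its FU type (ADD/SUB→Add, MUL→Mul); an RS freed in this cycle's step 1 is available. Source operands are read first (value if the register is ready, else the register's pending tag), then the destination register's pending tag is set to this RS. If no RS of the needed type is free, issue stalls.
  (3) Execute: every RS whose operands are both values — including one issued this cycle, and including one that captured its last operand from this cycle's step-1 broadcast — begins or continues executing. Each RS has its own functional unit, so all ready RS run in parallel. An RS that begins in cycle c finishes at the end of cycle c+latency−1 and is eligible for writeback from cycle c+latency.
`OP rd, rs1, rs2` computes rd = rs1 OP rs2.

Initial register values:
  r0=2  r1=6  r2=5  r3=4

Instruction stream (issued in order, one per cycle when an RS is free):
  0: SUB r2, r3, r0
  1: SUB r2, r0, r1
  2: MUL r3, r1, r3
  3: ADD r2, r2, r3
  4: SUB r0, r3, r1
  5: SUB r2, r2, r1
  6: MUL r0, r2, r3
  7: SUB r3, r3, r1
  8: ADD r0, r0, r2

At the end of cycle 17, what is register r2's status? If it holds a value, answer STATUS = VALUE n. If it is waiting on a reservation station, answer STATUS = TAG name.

STATUS = VALUE 14

c1: issue SUB r2<-Add1 | r0:2,r1:6,r2:Add1,r3:4
c2: issue SUB r2<-Add2 | r0:2,r1:6,r2:Add2,r3:4
c3: CDB Add1=2; issue MUL r3<-Mul1 | r0:2,r1:6,r2:Add2,r3:Mul1
c4: CDB Add2=-4; issue ADD r2<-Add1 | r0:2,r1:6,r2:Add1,r3:Mul1
c5: issue SUB r0<-Add2 | r0:Add2,r1:6,r2:Add1,r3:Mul1
c6: issue SUB r2<-Add3 | r0:Add2,r1:6,r2:Add3,r3:Mul1
c7: CDB Mul1=24; issue MUL r0<-Mul1 | r0:Mul1,r1:6,r2:Add3,r3:24
c8: stall | r0:Mul1,r1:6,r2:Add3,r3:24
c9: CDB Add1=20; issue SUB r3<-Add1 | r0:Mul1,r1:6,r2:Add3,r3:Add1
c10: CDB Add2=18; issue ADD r0<-Add2 | r0:Add2,r1:6,r2:Add3,r3:Add1
c11: CDB Add1=18 | r0:Add2,r1:6,r2:Add3,r3:18
c12: CDB Add3=14 | r0:Add2,r1:6,r2:14,r3:18
c13: - | r0:Add2,r1:6,r2:14,r3:18
c14: - | r0:Add2,r1:6,r2:14,r3:18
c15: - | r0:Add2,r1:6,r2:14,r3:18
c16: CDB Mul1=336 | r0:Add2,r1:6,r2:14,r3:18
c17: - | r0:Add2,r1:6,r2:14,r3:18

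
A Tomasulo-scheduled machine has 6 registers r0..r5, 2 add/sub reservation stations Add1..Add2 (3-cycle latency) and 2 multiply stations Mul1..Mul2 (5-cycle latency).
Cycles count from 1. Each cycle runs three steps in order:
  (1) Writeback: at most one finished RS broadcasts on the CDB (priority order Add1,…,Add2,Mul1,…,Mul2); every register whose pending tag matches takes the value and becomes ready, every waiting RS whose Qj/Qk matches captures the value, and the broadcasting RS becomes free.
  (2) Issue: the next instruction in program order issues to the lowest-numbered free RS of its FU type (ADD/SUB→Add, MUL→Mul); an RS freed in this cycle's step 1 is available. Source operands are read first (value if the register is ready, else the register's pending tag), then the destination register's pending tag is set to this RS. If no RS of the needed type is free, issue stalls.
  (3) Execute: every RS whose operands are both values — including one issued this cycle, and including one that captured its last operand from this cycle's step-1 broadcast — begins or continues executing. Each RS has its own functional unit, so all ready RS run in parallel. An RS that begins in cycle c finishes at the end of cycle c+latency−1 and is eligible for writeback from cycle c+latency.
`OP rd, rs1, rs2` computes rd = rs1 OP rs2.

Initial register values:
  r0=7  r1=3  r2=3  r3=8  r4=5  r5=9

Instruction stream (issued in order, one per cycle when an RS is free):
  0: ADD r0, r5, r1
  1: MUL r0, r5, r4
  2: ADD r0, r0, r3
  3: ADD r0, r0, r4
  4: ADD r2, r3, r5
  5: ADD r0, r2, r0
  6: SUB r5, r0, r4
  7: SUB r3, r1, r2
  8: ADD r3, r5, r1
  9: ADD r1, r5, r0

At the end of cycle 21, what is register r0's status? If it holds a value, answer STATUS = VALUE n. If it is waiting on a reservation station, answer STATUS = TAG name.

STATUS = VALUE 75

cycle 1: issue ADD r0<-Add1 // r0:Add1,r1:3,r2:3,r3:8,r4:5,r5:9
cycle 2: issue MUL r0<-Mul1 // r0:Mul1,r1:3,r2:3,r3:8,r4:5,r5:9
cycle 3: issue ADD r0<-Add2 // r0:Add2,r1:3,r2:3,r3:8,r4:5,r5:9
cycle 4: CDB Add1=12; issue ADD r0<-Add1 // r0:Add1,r1:3,r2:3,r3:8,r4:5,r5:9
cycle 5: stall // r0:Add1,r1:3,r2:3,r3:8,r4:5,r5:9
cycle 6: stall // r0:Add1,r1:3,r2:3,r3:8,r4:5,r5:9
cycle 7: CDB Mul1=45; stall // r0:Add1,r1:3,r2:3,r3:8,r4:5,r5:9
cycle 8: stall // r0:Add1,r1:3,r2:3,r3:8,r4:5,r5:9
cycle 9: stall // r0:Add1,r1:3,r2:3,r3:8,r4:5,r5:9
cycle 10: CDB Add2=53; issue ADD r2<-Add2 // r0:Add1,r1:3,r2:Add2,r3:8,r4:5,r5:9
cycle 11: stall // r0:Add1,r1:3,r2:Add2,r3:8,r4:5,r5:9
cycle 12: stall // r0:Add1,r1:3,r2:Add2,r3:8,r4:5,r5:9
cycle 13: CDB Add1=58; issue ADD r0<-Add1 // r0:Add1,r1:3,r2:Add2,r3:8,r4:5,r5:9
cycle 14: CDB Add2=17; issue SUB r5<-Add2 // r0:Add1,r1:3,r2:17,r3:8,r4:5,r5:Add2
cycle 15: stall // r0:Add1,r1:3,r2:17,r3:8,r4:5,r5:Add2
cycle 16: stall // r0:Add1,r1:3,r2:17,r3:8,r4:5,r5:Add2
cycle 17: CDB Add1=75; issue SUB r3<-Add1 // r0:75,r1:3,r2:17,r3:Add1,r4:5,r5:Add2
cycle 18: stall // r0:75,r1:3,r2:17,r3:Add1,r4:5,r5:Add2
cycle 19: stall // r0:75,r1:3,r2:17,r3:Add1,r4:5,r5:Add2
cycle 20: CDB Add1=-14; issue ADD r3<-Add1 // r0:75,r1:3,r2:17,r3:Add1,r4:5,r5:Add2
cycle 21: CDB Add2=70; issue ADD r1<-Add2 // r0:75,r1:Add2,r2:17,r3:Add1,r4:5,r5:70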